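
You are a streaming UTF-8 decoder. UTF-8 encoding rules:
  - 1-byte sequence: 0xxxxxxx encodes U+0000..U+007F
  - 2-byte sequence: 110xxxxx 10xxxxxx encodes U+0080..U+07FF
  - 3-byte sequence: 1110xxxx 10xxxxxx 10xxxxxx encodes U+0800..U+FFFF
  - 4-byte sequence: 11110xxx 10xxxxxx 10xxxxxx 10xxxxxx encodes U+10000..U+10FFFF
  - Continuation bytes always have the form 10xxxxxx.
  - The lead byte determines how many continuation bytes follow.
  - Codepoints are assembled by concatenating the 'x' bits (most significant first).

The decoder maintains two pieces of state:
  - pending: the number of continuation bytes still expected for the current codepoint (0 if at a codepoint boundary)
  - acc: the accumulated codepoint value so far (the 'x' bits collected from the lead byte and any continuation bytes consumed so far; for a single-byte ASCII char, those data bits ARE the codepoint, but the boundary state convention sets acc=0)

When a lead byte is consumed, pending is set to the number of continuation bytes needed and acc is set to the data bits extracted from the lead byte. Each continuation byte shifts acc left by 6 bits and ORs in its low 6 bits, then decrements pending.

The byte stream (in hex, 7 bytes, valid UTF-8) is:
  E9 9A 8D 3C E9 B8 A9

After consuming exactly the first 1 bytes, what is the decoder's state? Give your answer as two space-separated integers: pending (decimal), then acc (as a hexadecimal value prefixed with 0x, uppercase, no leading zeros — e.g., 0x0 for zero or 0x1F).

Answer: 2 0x9

Derivation:
Byte[0]=E9: 3-byte lead. pending=2, acc=0x9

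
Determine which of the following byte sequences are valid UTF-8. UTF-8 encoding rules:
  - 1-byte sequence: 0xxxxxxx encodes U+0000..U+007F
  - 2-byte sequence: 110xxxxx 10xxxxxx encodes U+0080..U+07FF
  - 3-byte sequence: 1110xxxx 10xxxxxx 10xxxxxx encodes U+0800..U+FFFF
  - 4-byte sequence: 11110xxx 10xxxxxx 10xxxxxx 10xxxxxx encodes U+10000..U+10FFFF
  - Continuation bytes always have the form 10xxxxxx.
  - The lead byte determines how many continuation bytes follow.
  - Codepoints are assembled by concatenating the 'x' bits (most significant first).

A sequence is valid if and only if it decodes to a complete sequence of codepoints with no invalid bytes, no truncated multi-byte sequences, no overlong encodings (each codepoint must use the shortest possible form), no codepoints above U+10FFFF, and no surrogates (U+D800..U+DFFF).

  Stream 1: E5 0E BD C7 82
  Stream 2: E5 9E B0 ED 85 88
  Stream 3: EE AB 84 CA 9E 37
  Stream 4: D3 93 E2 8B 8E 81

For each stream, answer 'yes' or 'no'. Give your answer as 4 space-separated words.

Answer: no yes yes no

Derivation:
Stream 1: error at byte offset 1. INVALID
Stream 2: decodes cleanly. VALID
Stream 3: decodes cleanly. VALID
Stream 4: error at byte offset 5. INVALID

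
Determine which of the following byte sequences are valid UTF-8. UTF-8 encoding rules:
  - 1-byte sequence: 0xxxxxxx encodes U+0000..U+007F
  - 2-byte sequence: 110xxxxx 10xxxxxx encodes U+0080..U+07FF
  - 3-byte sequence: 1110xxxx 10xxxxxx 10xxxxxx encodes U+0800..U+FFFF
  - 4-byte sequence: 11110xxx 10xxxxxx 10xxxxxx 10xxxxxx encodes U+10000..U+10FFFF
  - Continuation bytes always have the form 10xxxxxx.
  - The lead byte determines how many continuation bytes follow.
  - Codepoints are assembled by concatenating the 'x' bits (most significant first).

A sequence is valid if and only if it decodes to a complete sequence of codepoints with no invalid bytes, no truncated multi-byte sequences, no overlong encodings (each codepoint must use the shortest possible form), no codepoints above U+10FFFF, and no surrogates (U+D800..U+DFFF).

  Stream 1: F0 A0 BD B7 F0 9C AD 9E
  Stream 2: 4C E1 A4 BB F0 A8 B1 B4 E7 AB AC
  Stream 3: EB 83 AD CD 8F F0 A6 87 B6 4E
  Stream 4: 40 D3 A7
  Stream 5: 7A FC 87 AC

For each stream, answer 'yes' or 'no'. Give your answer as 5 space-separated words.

Stream 1: decodes cleanly. VALID
Stream 2: decodes cleanly. VALID
Stream 3: decodes cleanly. VALID
Stream 4: decodes cleanly. VALID
Stream 5: error at byte offset 1. INVALID

Answer: yes yes yes yes no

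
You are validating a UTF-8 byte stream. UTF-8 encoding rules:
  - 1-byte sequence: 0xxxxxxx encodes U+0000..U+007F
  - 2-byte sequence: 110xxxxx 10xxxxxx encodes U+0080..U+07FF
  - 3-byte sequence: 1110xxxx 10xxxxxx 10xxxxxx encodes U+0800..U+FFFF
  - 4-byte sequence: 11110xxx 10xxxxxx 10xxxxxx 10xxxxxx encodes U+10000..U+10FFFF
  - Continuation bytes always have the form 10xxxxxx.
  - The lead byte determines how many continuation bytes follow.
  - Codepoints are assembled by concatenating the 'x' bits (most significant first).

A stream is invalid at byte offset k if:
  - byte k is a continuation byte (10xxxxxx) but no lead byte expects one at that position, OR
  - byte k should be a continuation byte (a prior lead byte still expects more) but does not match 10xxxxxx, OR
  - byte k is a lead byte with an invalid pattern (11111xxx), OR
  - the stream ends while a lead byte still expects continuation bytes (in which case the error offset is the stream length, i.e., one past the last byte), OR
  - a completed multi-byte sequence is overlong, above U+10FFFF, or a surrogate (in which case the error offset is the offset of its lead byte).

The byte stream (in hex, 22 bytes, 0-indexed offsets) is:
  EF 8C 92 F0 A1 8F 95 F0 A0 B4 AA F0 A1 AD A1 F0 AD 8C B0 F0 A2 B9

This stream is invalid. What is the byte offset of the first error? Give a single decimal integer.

Answer: 22

Derivation:
Byte[0]=EF: 3-byte lead, need 2 cont bytes. acc=0xF
Byte[1]=8C: continuation. acc=(acc<<6)|0x0C=0x3CC
Byte[2]=92: continuation. acc=(acc<<6)|0x12=0xF312
Completed: cp=U+F312 (starts at byte 0)
Byte[3]=F0: 4-byte lead, need 3 cont bytes. acc=0x0
Byte[4]=A1: continuation. acc=(acc<<6)|0x21=0x21
Byte[5]=8F: continuation. acc=(acc<<6)|0x0F=0x84F
Byte[6]=95: continuation. acc=(acc<<6)|0x15=0x213D5
Completed: cp=U+213D5 (starts at byte 3)
Byte[7]=F0: 4-byte lead, need 3 cont bytes. acc=0x0
Byte[8]=A0: continuation. acc=(acc<<6)|0x20=0x20
Byte[9]=B4: continuation. acc=(acc<<6)|0x34=0x834
Byte[10]=AA: continuation. acc=(acc<<6)|0x2A=0x20D2A
Completed: cp=U+20D2A (starts at byte 7)
Byte[11]=F0: 4-byte lead, need 3 cont bytes. acc=0x0
Byte[12]=A1: continuation. acc=(acc<<6)|0x21=0x21
Byte[13]=AD: continuation. acc=(acc<<6)|0x2D=0x86D
Byte[14]=A1: continuation. acc=(acc<<6)|0x21=0x21B61
Completed: cp=U+21B61 (starts at byte 11)
Byte[15]=F0: 4-byte lead, need 3 cont bytes. acc=0x0
Byte[16]=AD: continuation. acc=(acc<<6)|0x2D=0x2D
Byte[17]=8C: continuation. acc=(acc<<6)|0x0C=0xB4C
Byte[18]=B0: continuation. acc=(acc<<6)|0x30=0x2D330
Completed: cp=U+2D330 (starts at byte 15)
Byte[19]=F0: 4-byte lead, need 3 cont bytes. acc=0x0
Byte[20]=A2: continuation. acc=(acc<<6)|0x22=0x22
Byte[21]=B9: continuation. acc=(acc<<6)|0x39=0x8B9
Byte[22]: stream ended, expected continuation. INVALID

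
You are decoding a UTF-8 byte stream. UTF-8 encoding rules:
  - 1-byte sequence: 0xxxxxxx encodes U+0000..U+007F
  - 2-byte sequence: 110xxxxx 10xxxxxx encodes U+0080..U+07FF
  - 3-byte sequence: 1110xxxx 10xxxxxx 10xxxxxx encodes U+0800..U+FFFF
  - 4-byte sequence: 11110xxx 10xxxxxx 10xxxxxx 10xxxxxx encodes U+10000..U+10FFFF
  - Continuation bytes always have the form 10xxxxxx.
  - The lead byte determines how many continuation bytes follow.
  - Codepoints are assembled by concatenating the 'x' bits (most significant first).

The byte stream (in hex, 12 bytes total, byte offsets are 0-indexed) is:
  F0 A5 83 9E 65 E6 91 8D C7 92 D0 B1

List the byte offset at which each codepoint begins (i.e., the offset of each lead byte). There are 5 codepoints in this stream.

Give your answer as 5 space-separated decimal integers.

Answer: 0 4 5 8 10

Derivation:
Byte[0]=F0: 4-byte lead, need 3 cont bytes. acc=0x0
Byte[1]=A5: continuation. acc=(acc<<6)|0x25=0x25
Byte[2]=83: continuation. acc=(acc<<6)|0x03=0x943
Byte[3]=9E: continuation. acc=(acc<<6)|0x1E=0x250DE
Completed: cp=U+250DE (starts at byte 0)
Byte[4]=65: 1-byte ASCII. cp=U+0065
Byte[5]=E6: 3-byte lead, need 2 cont bytes. acc=0x6
Byte[6]=91: continuation. acc=(acc<<6)|0x11=0x191
Byte[7]=8D: continuation. acc=(acc<<6)|0x0D=0x644D
Completed: cp=U+644D (starts at byte 5)
Byte[8]=C7: 2-byte lead, need 1 cont bytes. acc=0x7
Byte[9]=92: continuation. acc=(acc<<6)|0x12=0x1D2
Completed: cp=U+01D2 (starts at byte 8)
Byte[10]=D0: 2-byte lead, need 1 cont bytes. acc=0x10
Byte[11]=B1: continuation. acc=(acc<<6)|0x31=0x431
Completed: cp=U+0431 (starts at byte 10)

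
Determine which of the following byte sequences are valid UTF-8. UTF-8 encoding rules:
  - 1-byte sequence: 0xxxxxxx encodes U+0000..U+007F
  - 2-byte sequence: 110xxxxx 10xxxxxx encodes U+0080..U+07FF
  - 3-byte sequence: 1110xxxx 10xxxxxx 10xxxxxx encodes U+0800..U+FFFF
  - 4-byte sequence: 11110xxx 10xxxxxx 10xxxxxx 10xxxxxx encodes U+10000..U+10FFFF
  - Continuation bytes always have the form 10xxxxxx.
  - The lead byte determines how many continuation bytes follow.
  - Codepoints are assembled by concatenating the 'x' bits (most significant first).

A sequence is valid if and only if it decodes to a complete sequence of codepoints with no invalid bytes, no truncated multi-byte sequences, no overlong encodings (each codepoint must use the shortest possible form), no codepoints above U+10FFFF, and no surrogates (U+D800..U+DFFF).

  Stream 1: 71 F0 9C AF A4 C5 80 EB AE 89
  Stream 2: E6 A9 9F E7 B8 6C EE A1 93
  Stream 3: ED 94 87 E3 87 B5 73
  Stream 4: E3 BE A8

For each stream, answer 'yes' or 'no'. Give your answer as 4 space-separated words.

Stream 1: decodes cleanly. VALID
Stream 2: error at byte offset 5. INVALID
Stream 3: decodes cleanly. VALID
Stream 4: decodes cleanly. VALID

Answer: yes no yes yes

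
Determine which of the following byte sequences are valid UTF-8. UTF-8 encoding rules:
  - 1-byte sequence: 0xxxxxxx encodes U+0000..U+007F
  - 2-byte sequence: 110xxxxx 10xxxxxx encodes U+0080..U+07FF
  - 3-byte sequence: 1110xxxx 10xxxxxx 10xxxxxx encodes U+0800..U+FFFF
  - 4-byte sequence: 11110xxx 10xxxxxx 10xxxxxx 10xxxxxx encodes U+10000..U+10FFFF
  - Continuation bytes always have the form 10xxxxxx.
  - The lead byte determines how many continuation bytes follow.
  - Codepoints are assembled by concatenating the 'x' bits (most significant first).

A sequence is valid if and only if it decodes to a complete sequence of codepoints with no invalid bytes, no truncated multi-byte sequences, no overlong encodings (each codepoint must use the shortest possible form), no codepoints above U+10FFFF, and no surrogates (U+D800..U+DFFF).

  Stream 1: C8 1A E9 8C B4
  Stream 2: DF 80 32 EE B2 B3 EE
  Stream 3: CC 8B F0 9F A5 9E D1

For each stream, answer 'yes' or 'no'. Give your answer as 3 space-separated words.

Stream 1: error at byte offset 1. INVALID
Stream 2: error at byte offset 7. INVALID
Stream 3: error at byte offset 7. INVALID

Answer: no no no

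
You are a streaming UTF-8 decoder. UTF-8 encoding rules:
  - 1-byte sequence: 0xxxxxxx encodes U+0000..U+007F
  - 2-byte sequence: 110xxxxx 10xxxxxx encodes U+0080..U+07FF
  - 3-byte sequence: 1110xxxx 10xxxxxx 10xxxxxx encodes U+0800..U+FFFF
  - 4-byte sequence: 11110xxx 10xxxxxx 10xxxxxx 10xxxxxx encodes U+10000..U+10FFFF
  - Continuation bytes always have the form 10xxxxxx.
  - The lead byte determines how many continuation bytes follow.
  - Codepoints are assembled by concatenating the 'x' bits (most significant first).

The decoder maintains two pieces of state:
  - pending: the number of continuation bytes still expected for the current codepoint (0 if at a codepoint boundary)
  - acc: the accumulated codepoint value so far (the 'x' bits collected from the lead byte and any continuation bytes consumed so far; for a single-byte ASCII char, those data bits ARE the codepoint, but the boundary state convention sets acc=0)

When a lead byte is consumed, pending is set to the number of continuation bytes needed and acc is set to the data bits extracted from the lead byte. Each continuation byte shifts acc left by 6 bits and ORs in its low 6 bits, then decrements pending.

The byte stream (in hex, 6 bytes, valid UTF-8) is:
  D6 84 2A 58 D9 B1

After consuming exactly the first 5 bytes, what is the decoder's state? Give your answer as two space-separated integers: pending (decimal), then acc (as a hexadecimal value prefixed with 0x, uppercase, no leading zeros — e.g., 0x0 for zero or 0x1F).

Byte[0]=D6: 2-byte lead. pending=1, acc=0x16
Byte[1]=84: continuation. acc=(acc<<6)|0x04=0x584, pending=0
Byte[2]=2A: 1-byte. pending=0, acc=0x0
Byte[3]=58: 1-byte. pending=0, acc=0x0
Byte[4]=D9: 2-byte lead. pending=1, acc=0x19

Answer: 1 0x19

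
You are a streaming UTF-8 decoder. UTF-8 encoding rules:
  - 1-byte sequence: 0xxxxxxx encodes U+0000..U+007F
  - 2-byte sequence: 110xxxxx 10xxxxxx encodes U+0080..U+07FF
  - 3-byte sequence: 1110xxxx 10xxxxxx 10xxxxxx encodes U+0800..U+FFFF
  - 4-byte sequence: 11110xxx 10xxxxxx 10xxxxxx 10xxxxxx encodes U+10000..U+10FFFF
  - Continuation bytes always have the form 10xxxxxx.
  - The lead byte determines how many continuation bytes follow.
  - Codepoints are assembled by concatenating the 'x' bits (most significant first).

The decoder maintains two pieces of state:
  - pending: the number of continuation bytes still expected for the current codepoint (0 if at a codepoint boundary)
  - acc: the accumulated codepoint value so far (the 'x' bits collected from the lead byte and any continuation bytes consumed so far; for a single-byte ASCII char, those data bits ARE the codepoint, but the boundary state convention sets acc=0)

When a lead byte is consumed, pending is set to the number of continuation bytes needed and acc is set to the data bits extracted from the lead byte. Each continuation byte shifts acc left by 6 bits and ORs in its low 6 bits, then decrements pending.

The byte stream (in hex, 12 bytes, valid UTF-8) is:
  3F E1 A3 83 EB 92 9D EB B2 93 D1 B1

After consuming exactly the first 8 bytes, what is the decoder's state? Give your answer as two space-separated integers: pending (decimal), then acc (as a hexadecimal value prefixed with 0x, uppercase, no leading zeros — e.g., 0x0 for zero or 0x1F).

Answer: 2 0xB

Derivation:
Byte[0]=3F: 1-byte. pending=0, acc=0x0
Byte[1]=E1: 3-byte lead. pending=2, acc=0x1
Byte[2]=A3: continuation. acc=(acc<<6)|0x23=0x63, pending=1
Byte[3]=83: continuation. acc=(acc<<6)|0x03=0x18C3, pending=0
Byte[4]=EB: 3-byte lead. pending=2, acc=0xB
Byte[5]=92: continuation. acc=(acc<<6)|0x12=0x2D2, pending=1
Byte[6]=9D: continuation. acc=(acc<<6)|0x1D=0xB49D, pending=0
Byte[7]=EB: 3-byte lead. pending=2, acc=0xB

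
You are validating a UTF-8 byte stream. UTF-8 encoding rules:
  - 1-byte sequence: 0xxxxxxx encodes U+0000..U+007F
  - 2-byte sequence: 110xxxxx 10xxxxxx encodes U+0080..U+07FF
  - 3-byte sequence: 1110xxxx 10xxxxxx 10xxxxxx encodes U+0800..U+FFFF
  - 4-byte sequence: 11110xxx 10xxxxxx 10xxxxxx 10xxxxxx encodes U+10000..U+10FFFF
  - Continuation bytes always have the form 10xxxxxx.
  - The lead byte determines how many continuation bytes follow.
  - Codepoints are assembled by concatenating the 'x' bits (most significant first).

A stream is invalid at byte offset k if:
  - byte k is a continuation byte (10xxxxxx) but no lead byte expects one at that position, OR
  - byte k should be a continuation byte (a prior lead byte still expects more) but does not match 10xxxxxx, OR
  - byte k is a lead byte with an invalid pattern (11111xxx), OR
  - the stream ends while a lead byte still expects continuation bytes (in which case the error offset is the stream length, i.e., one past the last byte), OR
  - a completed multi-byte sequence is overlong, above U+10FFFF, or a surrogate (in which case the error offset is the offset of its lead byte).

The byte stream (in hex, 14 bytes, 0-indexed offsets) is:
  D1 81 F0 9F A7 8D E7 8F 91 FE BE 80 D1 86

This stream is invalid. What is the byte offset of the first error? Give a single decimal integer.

Answer: 9

Derivation:
Byte[0]=D1: 2-byte lead, need 1 cont bytes. acc=0x11
Byte[1]=81: continuation. acc=(acc<<6)|0x01=0x441
Completed: cp=U+0441 (starts at byte 0)
Byte[2]=F0: 4-byte lead, need 3 cont bytes. acc=0x0
Byte[3]=9F: continuation. acc=(acc<<6)|0x1F=0x1F
Byte[4]=A7: continuation. acc=(acc<<6)|0x27=0x7E7
Byte[5]=8D: continuation. acc=(acc<<6)|0x0D=0x1F9CD
Completed: cp=U+1F9CD (starts at byte 2)
Byte[6]=E7: 3-byte lead, need 2 cont bytes. acc=0x7
Byte[7]=8F: continuation. acc=(acc<<6)|0x0F=0x1CF
Byte[8]=91: continuation. acc=(acc<<6)|0x11=0x73D1
Completed: cp=U+73D1 (starts at byte 6)
Byte[9]=FE: INVALID lead byte (not 0xxx/110x/1110/11110)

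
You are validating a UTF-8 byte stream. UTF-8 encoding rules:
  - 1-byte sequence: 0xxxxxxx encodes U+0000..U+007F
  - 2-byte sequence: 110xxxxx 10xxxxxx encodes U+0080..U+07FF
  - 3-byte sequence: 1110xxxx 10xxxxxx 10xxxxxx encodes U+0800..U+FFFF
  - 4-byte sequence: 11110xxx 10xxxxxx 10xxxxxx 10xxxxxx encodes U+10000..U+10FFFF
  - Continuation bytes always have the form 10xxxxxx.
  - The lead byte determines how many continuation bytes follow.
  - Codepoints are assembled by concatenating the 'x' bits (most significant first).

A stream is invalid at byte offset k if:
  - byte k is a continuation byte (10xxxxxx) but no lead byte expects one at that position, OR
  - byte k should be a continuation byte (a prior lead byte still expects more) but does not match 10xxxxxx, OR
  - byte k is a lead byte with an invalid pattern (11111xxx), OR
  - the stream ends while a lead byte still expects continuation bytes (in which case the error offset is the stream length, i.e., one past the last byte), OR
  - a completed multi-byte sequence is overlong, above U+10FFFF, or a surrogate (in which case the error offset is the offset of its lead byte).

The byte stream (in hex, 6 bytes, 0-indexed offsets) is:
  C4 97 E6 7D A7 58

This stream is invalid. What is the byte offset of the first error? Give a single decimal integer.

Answer: 3

Derivation:
Byte[0]=C4: 2-byte lead, need 1 cont bytes. acc=0x4
Byte[1]=97: continuation. acc=(acc<<6)|0x17=0x117
Completed: cp=U+0117 (starts at byte 0)
Byte[2]=E6: 3-byte lead, need 2 cont bytes. acc=0x6
Byte[3]=7D: expected 10xxxxxx continuation. INVALID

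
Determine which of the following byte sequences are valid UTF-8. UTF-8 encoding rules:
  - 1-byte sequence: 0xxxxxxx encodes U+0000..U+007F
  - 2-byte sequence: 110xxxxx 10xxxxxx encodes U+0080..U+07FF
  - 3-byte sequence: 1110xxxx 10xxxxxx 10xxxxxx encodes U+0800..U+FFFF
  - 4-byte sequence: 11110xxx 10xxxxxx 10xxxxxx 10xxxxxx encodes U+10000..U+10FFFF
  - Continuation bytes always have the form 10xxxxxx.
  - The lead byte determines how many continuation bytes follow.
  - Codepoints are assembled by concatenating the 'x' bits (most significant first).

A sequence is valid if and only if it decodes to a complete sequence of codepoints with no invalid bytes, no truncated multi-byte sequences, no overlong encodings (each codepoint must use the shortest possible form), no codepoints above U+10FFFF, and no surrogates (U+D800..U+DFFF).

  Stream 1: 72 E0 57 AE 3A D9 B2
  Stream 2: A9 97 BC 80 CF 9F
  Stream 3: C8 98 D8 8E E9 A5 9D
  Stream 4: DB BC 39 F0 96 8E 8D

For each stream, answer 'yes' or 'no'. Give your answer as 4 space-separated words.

Answer: no no yes yes

Derivation:
Stream 1: error at byte offset 2. INVALID
Stream 2: error at byte offset 0. INVALID
Stream 3: decodes cleanly. VALID
Stream 4: decodes cleanly. VALID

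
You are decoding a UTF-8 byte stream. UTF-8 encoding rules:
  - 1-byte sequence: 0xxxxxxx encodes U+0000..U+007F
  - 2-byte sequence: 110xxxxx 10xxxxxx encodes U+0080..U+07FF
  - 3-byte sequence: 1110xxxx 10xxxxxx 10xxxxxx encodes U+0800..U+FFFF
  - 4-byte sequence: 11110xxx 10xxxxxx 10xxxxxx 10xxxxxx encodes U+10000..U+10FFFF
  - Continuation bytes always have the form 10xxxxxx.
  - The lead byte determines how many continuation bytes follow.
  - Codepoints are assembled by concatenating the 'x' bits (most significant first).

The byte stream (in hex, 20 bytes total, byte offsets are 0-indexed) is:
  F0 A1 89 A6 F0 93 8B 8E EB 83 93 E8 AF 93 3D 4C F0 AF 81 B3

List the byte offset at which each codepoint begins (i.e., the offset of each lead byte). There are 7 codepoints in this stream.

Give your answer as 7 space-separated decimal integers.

Byte[0]=F0: 4-byte lead, need 3 cont bytes. acc=0x0
Byte[1]=A1: continuation. acc=(acc<<6)|0x21=0x21
Byte[2]=89: continuation. acc=(acc<<6)|0x09=0x849
Byte[3]=A6: continuation. acc=(acc<<6)|0x26=0x21266
Completed: cp=U+21266 (starts at byte 0)
Byte[4]=F0: 4-byte lead, need 3 cont bytes. acc=0x0
Byte[5]=93: continuation. acc=(acc<<6)|0x13=0x13
Byte[6]=8B: continuation. acc=(acc<<6)|0x0B=0x4CB
Byte[7]=8E: continuation. acc=(acc<<6)|0x0E=0x132CE
Completed: cp=U+132CE (starts at byte 4)
Byte[8]=EB: 3-byte lead, need 2 cont bytes. acc=0xB
Byte[9]=83: continuation. acc=(acc<<6)|0x03=0x2C3
Byte[10]=93: continuation. acc=(acc<<6)|0x13=0xB0D3
Completed: cp=U+B0D3 (starts at byte 8)
Byte[11]=E8: 3-byte lead, need 2 cont bytes. acc=0x8
Byte[12]=AF: continuation. acc=(acc<<6)|0x2F=0x22F
Byte[13]=93: continuation. acc=(acc<<6)|0x13=0x8BD3
Completed: cp=U+8BD3 (starts at byte 11)
Byte[14]=3D: 1-byte ASCII. cp=U+003D
Byte[15]=4C: 1-byte ASCII. cp=U+004C
Byte[16]=F0: 4-byte lead, need 3 cont bytes. acc=0x0
Byte[17]=AF: continuation. acc=(acc<<6)|0x2F=0x2F
Byte[18]=81: continuation. acc=(acc<<6)|0x01=0xBC1
Byte[19]=B3: continuation. acc=(acc<<6)|0x33=0x2F073
Completed: cp=U+2F073 (starts at byte 16)

Answer: 0 4 8 11 14 15 16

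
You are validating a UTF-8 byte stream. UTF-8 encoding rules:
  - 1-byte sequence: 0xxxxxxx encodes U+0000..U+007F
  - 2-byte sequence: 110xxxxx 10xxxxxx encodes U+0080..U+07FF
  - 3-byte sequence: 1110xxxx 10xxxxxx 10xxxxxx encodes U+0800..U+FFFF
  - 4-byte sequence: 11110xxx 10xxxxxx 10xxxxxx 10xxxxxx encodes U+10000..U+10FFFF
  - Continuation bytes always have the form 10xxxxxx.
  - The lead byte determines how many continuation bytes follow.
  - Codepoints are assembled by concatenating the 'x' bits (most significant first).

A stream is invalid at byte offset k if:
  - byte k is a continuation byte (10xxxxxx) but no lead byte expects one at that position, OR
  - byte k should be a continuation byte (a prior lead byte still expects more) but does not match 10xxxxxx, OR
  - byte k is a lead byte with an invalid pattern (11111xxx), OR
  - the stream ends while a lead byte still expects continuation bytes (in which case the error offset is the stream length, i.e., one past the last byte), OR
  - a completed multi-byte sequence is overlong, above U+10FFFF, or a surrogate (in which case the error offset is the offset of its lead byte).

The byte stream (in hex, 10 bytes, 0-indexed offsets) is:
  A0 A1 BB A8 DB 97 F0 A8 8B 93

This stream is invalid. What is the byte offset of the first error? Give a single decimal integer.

Byte[0]=A0: INVALID lead byte (not 0xxx/110x/1110/11110)

Answer: 0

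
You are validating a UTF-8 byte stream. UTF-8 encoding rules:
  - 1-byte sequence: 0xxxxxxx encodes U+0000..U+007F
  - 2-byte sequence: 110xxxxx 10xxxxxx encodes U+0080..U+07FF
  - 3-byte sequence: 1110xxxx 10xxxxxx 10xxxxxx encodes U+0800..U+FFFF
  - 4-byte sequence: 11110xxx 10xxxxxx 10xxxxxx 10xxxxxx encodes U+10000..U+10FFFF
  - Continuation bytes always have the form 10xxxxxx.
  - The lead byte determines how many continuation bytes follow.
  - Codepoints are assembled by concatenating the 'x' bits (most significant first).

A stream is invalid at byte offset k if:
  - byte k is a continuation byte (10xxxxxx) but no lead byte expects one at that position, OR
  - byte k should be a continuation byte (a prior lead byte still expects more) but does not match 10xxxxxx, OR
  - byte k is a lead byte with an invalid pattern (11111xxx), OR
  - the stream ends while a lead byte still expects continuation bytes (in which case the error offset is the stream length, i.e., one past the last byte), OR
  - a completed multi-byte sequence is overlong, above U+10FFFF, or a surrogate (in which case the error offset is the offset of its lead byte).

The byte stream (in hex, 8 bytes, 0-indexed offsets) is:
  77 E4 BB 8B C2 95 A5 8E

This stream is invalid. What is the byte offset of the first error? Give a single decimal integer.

Byte[0]=77: 1-byte ASCII. cp=U+0077
Byte[1]=E4: 3-byte lead, need 2 cont bytes. acc=0x4
Byte[2]=BB: continuation. acc=(acc<<6)|0x3B=0x13B
Byte[3]=8B: continuation. acc=(acc<<6)|0x0B=0x4ECB
Completed: cp=U+4ECB (starts at byte 1)
Byte[4]=C2: 2-byte lead, need 1 cont bytes. acc=0x2
Byte[5]=95: continuation. acc=(acc<<6)|0x15=0x95
Completed: cp=U+0095 (starts at byte 4)
Byte[6]=A5: INVALID lead byte (not 0xxx/110x/1110/11110)

Answer: 6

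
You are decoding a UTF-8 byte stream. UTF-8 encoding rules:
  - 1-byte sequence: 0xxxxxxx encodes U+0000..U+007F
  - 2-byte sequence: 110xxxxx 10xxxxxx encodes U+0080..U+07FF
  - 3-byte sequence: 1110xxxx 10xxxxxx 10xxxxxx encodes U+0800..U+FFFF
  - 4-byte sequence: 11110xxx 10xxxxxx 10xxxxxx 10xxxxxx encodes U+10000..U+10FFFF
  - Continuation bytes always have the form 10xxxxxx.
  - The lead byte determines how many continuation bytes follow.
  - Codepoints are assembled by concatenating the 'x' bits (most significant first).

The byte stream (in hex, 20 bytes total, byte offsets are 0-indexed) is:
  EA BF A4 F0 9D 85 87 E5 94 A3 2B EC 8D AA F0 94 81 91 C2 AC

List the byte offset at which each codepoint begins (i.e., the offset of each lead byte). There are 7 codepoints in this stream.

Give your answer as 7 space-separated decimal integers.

Byte[0]=EA: 3-byte lead, need 2 cont bytes. acc=0xA
Byte[1]=BF: continuation. acc=(acc<<6)|0x3F=0x2BF
Byte[2]=A4: continuation. acc=(acc<<6)|0x24=0xAFE4
Completed: cp=U+AFE4 (starts at byte 0)
Byte[3]=F0: 4-byte lead, need 3 cont bytes. acc=0x0
Byte[4]=9D: continuation. acc=(acc<<6)|0x1D=0x1D
Byte[5]=85: continuation. acc=(acc<<6)|0x05=0x745
Byte[6]=87: continuation. acc=(acc<<6)|0x07=0x1D147
Completed: cp=U+1D147 (starts at byte 3)
Byte[7]=E5: 3-byte lead, need 2 cont bytes. acc=0x5
Byte[8]=94: continuation. acc=(acc<<6)|0x14=0x154
Byte[9]=A3: continuation. acc=(acc<<6)|0x23=0x5523
Completed: cp=U+5523 (starts at byte 7)
Byte[10]=2B: 1-byte ASCII. cp=U+002B
Byte[11]=EC: 3-byte lead, need 2 cont bytes. acc=0xC
Byte[12]=8D: continuation. acc=(acc<<6)|0x0D=0x30D
Byte[13]=AA: continuation. acc=(acc<<6)|0x2A=0xC36A
Completed: cp=U+C36A (starts at byte 11)
Byte[14]=F0: 4-byte lead, need 3 cont bytes. acc=0x0
Byte[15]=94: continuation. acc=(acc<<6)|0x14=0x14
Byte[16]=81: continuation. acc=(acc<<6)|0x01=0x501
Byte[17]=91: continuation. acc=(acc<<6)|0x11=0x14051
Completed: cp=U+14051 (starts at byte 14)
Byte[18]=C2: 2-byte lead, need 1 cont bytes. acc=0x2
Byte[19]=AC: continuation. acc=(acc<<6)|0x2C=0xAC
Completed: cp=U+00AC (starts at byte 18)

Answer: 0 3 7 10 11 14 18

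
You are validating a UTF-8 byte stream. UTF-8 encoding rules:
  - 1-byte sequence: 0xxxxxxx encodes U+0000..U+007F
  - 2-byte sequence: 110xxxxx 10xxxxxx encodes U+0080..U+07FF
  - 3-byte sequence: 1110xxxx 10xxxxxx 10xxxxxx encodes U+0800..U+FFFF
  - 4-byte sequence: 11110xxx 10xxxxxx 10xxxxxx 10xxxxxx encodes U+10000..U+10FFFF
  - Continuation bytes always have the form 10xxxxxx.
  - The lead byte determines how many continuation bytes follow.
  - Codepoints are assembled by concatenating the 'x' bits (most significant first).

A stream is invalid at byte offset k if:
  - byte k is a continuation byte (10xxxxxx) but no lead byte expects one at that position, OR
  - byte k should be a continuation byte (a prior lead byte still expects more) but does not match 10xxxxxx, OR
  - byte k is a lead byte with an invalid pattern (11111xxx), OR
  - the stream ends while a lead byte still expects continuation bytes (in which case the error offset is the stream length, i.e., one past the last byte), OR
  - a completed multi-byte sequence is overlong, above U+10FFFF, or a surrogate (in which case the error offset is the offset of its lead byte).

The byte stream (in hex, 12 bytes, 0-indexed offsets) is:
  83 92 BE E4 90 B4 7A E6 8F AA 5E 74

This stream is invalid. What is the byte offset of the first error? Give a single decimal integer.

Answer: 0

Derivation:
Byte[0]=83: INVALID lead byte (not 0xxx/110x/1110/11110)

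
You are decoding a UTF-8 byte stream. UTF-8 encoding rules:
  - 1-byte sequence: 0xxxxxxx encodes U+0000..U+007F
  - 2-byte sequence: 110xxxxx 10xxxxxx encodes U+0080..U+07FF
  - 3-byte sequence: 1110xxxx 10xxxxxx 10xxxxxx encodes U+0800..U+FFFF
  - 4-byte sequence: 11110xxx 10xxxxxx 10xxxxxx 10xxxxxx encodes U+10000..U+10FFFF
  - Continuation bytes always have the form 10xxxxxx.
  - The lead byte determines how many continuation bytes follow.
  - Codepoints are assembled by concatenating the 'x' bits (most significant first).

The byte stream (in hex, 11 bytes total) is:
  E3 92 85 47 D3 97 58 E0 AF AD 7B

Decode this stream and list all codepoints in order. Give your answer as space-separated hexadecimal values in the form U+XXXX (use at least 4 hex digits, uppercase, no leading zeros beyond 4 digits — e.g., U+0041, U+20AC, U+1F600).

Byte[0]=E3: 3-byte lead, need 2 cont bytes. acc=0x3
Byte[1]=92: continuation. acc=(acc<<6)|0x12=0xD2
Byte[2]=85: continuation. acc=(acc<<6)|0x05=0x3485
Completed: cp=U+3485 (starts at byte 0)
Byte[3]=47: 1-byte ASCII. cp=U+0047
Byte[4]=D3: 2-byte lead, need 1 cont bytes. acc=0x13
Byte[5]=97: continuation. acc=(acc<<6)|0x17=0x4D7
Completed: cp=U+04D7 (starts at byte 4)
Byte[6]=58: 1-byte ASCII. cp=U+0058
Byte[7]=E0: 3-byte lead, need 2 cont bytes. acc=0x0
Byte[8]=AF: continuation. acc=(acc<<6)|0x2F=0x2F
Byte[9]=AD: continuation. acc=(acc<<6)|0x2D=0xBED
Completed: cp=U+0BED (starts at byte 7)
Byte[10]=7B: 1-byte ASCII. cp=U+007B

Answer: U+3485 U+0047 U+04D7 U+0058 U+0BED U+007B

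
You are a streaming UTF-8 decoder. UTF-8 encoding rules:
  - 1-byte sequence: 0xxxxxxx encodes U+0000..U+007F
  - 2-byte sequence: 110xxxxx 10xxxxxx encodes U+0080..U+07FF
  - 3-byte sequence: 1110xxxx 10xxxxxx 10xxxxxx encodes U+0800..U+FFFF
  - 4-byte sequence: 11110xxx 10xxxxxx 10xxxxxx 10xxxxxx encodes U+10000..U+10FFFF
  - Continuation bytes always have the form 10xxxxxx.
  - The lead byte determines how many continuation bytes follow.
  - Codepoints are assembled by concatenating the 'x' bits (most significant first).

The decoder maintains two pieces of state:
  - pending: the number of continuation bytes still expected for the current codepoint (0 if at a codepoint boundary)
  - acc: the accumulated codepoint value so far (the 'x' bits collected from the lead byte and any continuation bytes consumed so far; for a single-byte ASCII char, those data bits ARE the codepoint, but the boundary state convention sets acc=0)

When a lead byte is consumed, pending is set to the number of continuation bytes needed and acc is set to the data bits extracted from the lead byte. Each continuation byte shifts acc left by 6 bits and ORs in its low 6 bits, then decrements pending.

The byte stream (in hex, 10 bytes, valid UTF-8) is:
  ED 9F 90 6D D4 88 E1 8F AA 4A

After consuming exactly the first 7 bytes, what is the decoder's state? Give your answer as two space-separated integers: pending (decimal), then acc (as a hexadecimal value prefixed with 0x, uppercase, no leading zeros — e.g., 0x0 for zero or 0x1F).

Byte[0]=ED: 3-byte lead. pending=2, acc=0xD
Byte[1]=9F: continuation. acc=(acc<<6)|0x1F=0x35F, pending=1
Byte[2]=90: continuation. acc=(acc<<6)|0x10=0xD7D0, pending=0
Byte[3]=6D: 1-byte. pending=0, acc=0x0
Byte[4]=D4: 2-byte lead. pending=1, acc=0x14
Byte[5]=88: continuation. acc=(acc<<6)|0x08=0x508, pending=0
Byte[6]=E1: 3-byte lead. pending=2, acc=0x1

Answer: 2 0x1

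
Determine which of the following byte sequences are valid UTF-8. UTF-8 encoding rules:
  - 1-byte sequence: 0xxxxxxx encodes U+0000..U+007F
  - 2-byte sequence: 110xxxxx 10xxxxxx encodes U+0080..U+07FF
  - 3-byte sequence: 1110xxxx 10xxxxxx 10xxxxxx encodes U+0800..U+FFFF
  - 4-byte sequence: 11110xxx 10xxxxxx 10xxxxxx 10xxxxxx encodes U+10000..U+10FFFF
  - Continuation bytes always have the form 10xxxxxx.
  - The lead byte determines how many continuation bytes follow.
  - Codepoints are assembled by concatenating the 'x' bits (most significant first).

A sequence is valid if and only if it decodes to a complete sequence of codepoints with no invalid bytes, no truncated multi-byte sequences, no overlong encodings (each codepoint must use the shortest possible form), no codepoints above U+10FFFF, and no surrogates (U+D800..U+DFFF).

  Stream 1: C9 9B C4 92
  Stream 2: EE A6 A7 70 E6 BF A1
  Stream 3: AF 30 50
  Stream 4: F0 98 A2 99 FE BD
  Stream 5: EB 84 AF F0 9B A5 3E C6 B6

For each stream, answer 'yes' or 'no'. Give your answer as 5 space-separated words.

Stream 1: decodes cleanly. VALID
Stream 2: decodes cleanly. VALID
Stream 3: error at byte offset 0. INVALID
Stream 4: error at byte offset 4. INVALID
Stream 5: error at byte offset 6. INVALID

Answer: yes yes no no no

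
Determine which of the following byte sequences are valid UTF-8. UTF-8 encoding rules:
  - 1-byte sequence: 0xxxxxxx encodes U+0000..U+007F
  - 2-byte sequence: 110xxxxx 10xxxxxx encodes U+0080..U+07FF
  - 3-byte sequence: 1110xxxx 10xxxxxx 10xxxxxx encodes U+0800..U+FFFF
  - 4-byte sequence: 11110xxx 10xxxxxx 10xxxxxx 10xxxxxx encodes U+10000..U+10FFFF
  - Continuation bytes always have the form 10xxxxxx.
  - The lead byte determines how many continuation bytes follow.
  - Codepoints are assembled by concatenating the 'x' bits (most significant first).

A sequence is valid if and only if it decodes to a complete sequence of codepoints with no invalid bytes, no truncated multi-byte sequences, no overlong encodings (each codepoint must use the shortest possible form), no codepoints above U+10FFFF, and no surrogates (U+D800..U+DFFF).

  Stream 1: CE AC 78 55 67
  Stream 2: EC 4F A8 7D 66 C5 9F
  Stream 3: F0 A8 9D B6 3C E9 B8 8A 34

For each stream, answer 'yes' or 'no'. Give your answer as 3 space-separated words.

Answer: yes no yes

Derivation:
Stream 1: decodes cleanly. VALID
Stream 2: error at byte offset 1. INVALID
Stream 3: decodes cleanly. VALID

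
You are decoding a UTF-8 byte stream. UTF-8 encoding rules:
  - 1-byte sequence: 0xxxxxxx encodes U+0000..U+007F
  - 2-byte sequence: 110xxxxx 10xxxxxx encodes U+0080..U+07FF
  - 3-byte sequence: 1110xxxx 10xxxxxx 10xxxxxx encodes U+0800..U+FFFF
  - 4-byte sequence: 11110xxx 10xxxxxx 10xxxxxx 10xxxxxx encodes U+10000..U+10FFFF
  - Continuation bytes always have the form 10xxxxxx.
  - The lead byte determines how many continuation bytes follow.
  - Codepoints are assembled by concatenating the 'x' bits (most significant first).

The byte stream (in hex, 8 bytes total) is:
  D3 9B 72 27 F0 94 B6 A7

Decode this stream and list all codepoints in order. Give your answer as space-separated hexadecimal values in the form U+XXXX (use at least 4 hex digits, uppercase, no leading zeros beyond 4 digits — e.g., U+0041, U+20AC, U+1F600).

Byte[0]=D3: 2-byte lead, need 1 cont bytes. acc=0x13
Byte[1]=9B: continuation. acc=(acc<<6)|0x1B=0x4DB
Completed: cp=U+04DB (starts at byte 0)
Byte[2]=72: 1-byte ASCII. cp=U+0072
Byte[3]=27: 1-byte ASCII. cp=U+0027
Byte[4]=F0: 4-byte lead, need 3 cont bytes. acc=0x0
Byte[5]=94: continuation. acc=(acc<<6)|0x14=0x14
Byte[6]=B6: continuation. acc=(acc<<6)|0x36=0x536
Byte[7]=A7: continuation. acc=(acc<<6)|0x27=0x14DA7
Completed: cp=U+14DA7 (starts at byte 4)

Answer: U+04DB U+0072 U+0027 U+14DA7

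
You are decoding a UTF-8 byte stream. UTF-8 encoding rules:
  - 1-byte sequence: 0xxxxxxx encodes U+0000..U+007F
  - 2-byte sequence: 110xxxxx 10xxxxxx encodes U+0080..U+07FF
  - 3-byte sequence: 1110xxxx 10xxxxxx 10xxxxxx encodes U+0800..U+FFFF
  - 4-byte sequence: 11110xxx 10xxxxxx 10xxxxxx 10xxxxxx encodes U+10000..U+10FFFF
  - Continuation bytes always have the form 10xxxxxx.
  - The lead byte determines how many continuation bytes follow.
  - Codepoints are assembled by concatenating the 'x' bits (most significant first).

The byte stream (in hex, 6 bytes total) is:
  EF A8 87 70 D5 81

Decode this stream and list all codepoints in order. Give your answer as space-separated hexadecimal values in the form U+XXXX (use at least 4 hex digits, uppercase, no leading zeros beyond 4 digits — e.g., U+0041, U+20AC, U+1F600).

Byte[0]=EF: 3-byte lead, need 2 cont bytes. acc=0xF
Byte[1]=A8: continuation. acc=(acc<<6)|0x28=0x3E8
Byte[2]=87: continuation. acc=(acc<<6)|0x07=0xFA07
Completed: cp=U+FA07 (starts at byte 0)
Byte[3]=70: 1-byte ASCII. cp=U+0070
Byte[4]=D5: 2-byte lead, need 1 cont bytes. acc=0x15
Byte[5]=81: continuation. acc=(acc<<6)|0x01=0x541
Completed: cp=U+0541 (starts at byte 4)

Answer: U+FA07 U+0070 U+0541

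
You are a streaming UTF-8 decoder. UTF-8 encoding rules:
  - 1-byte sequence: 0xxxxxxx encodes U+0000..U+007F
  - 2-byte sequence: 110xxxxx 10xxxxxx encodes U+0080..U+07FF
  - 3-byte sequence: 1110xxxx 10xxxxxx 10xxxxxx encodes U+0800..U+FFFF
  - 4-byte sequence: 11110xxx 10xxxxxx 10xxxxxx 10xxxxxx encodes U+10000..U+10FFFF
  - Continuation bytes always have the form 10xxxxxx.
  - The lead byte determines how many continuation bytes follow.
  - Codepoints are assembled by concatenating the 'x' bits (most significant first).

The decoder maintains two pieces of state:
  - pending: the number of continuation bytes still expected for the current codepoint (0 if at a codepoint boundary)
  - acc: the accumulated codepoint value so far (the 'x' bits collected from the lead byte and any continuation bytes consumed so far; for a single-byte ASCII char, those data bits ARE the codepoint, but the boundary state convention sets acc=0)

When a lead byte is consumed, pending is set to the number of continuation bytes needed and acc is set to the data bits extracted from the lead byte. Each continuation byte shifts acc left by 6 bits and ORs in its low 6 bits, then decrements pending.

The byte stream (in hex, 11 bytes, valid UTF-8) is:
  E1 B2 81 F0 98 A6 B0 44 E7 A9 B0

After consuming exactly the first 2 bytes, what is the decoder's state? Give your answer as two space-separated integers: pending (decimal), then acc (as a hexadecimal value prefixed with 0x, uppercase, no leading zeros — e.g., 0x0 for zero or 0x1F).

Answer: 1 0x72

Derivation:
Byte[0]=E1: 3-byte lead. pending=2, acc=0x1
Byte[1]=B2: continuation. acc=(acc<<6)|0x32=0x72, pending=1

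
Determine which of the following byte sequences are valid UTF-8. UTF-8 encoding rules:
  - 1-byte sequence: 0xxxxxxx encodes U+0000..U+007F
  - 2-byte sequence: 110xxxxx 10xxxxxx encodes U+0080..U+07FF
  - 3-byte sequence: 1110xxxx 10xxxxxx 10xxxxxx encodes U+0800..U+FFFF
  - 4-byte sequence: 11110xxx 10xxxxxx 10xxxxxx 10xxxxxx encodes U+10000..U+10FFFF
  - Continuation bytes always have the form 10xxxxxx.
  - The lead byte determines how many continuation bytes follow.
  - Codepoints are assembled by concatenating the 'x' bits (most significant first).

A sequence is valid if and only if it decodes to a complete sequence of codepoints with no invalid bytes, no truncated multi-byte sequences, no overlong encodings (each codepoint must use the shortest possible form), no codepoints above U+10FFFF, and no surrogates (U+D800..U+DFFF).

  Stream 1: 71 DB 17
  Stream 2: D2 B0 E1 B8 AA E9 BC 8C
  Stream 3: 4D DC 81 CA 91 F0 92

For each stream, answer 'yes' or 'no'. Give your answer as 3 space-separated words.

Stream 1: error at byte offset 2. INVALID
Stream 2: decodes cleanly. VALID
Stream 3: error at byte offset 7. INVALID

Answer: no yes no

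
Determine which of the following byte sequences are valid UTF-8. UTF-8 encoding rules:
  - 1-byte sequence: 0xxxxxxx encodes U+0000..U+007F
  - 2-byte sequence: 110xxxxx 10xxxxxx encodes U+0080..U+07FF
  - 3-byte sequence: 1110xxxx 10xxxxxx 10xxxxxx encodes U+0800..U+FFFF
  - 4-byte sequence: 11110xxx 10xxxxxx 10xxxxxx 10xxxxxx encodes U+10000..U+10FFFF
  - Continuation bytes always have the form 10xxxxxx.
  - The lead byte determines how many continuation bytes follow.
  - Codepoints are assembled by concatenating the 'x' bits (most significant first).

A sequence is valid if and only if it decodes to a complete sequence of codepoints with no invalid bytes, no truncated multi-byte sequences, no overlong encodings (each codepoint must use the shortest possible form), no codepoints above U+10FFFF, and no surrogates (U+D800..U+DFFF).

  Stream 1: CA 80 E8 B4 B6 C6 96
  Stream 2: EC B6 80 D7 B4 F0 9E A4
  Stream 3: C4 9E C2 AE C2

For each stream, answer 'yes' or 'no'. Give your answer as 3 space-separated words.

Stream 1: decodes cleanly. VALID
Stream 2: error at byte offset 8. INVALID
Stream 3: error at byte offset 5. INVALID

Answer: yes no no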